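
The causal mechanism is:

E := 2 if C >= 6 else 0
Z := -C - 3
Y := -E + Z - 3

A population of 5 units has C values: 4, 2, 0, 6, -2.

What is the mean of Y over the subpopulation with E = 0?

Observing E=0 restricts to units where E's equation naturally yields 0: C ∈ {4, 2, 0, -2}. In that subpopulation Y = -10, -8, -6, -4, mean -7.

-7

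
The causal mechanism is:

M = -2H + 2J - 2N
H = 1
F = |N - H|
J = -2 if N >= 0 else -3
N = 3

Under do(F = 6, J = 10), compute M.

12

Setting F = 6, J = 10 by intervention discards those variables' equations.
M = -2H + 2J - 2N  [with H=1, J=10, N=3]  = 12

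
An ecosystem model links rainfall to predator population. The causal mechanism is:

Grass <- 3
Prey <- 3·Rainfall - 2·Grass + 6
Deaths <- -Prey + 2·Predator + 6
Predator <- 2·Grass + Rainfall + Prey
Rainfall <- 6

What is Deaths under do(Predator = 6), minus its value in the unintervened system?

Intervening sets Predator = 6 and removes its equation (Predator <- 2·Grass + Rainfall + Prey).
Prey = 3·Rainfall - 2·Grass + 6  [with Rainfall=6, Grass=3]  = 18
Deaths = -Prey + 2·Predator + 6  [with Prey=18, Predator=6]  = 0
Without intervention: Prey = 3·Rainfall - 2·Grass + 6  [with Rainfall=6, Grass=3]  = 18; Predator = 2·Grass + Rainfall + Prey  [with Grass=3, Rainfall=6, Prey=18]  = 30; Deaths = -Prey + 2·Predator + 6  [with Prey=18, Predator=30]  = 48.
Change = 0 − 48 = -48.

-48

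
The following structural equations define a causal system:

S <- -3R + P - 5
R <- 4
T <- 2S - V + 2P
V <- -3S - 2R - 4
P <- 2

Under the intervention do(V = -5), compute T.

Intervening sets V = -5 and removes its equation (V <- -3S - 2R - 4).
S = -3R + P - 5  [with R=4, P=2]  = -15
T = 2S - V + 2P  [with S=-15, V=-5, P=2]  = -21

-21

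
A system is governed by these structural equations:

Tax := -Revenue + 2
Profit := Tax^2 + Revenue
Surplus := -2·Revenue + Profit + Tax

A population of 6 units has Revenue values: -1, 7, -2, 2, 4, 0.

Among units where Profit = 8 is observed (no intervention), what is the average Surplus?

5.5

Conditioning on Profit=8 selects the 2 unit(s) with Revenue ∈ {-1, 4}. Their Surplus values: 13, -2. Mean = 5.5.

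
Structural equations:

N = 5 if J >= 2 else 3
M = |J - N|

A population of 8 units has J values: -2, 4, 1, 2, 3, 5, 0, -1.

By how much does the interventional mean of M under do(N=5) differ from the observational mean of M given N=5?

2

do(N=5) breaks N's dependence on J. With N=5 fixed, M across the units is 7, 1, 4, 3, 2, 0, 5, 6, mean 3.5.
E[M|N=5] averages over only the 4 units with N=5 (J = 4, 2, 3, 5): M = 1, 3, 2, 0, mean 1.5.
Difference = 3.5 − 1.5 = 2.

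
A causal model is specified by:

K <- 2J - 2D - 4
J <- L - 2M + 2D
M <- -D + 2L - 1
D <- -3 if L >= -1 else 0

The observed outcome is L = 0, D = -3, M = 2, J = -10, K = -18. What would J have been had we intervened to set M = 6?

-18

The intervention breaks the incoming arrows to M: M <- -D + 2L - 1 no longer applies, and M = 6.
D = -3 if L >= -1 else 0  [with L=0]  = -3
J = L - 2M + 2D  [with L=0, M=6, D=-3]  = -18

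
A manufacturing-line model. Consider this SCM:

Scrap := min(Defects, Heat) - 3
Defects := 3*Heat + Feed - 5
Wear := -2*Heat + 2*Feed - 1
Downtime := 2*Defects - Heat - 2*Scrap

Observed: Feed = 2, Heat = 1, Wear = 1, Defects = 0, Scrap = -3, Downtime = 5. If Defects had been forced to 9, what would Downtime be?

Under do(Defects=9), the mechanism Defects := 3*Heat + Feed - 5 is discarded; Defects is fixed at 9.
Scrap = min(Defects, Heat) - 3  [with Defects=9, Heat=1]  = -2
Downtime = 2*Defects - Heat - 2*Scrap  [with Defects=9, Heat=1, Scrap=-2]  = 21

21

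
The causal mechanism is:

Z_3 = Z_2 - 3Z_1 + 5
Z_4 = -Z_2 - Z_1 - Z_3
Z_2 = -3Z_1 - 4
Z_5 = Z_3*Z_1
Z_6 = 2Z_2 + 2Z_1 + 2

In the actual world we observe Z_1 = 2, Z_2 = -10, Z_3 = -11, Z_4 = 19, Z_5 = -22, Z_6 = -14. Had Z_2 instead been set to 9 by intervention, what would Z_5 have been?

do(Z_2=9) replaces the equation Z_2 = -3Z_1 - 4 with the constant Z_2 = 9.
Z_3 = Z_2 - 3Z_1 + 5  [with Z_2=9, Z_1=2]  = 8
Z_5 = Z_3*Z_1  [with Z_3=8, Z_1=2]  = 16

16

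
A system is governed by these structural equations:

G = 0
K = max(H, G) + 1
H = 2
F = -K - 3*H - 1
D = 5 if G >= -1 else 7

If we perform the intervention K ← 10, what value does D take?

The intervention breaks the incoming arrows to K: K = max(H, G) + 1 no longer applies, and K = 10.
D is not downstream of the intervention, so its value is determined by the original equations.
D = 5 if G >= -1 else 7  [with G=0]  = 5

5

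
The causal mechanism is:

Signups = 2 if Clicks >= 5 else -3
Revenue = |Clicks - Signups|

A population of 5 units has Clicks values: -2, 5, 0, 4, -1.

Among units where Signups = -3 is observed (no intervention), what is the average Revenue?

E[Revenue|Signups=-3] averages over only the 4 units with Signups=-3 (Clicks = -2, 0, 4, -1): Revenue = 1, 3, 7, 2, mean 3.25.

3.25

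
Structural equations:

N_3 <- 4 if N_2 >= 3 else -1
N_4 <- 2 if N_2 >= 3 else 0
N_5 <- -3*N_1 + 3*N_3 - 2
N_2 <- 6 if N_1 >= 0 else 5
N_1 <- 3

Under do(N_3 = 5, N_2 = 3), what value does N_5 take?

Setting N_3 = 5, N_2 = 3 by intervention discards those variables' equations.
N_5 = -3*N_1 + 3*N_3 - 2  [with N_1=3, N_3=5]  = 4

4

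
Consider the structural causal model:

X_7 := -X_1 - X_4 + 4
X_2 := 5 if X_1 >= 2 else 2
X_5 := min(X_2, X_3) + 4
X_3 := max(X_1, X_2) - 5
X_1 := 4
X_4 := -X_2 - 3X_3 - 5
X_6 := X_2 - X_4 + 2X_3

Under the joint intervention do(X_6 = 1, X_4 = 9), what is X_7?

-9

Under do(X_6 = 1, X_4 = 9), each intervened variable's structural equation is replaced by its fixed value.
X_7 = -X_1 - X_4 + 4  [with X_1=4, X_4=9]  = -9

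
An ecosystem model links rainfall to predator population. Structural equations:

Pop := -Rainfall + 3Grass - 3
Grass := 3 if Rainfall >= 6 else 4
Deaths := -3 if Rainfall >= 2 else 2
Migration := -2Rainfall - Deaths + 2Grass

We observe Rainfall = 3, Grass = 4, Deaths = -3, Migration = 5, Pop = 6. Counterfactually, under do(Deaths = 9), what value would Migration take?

-7

The intervention breaks the incoming arrows to Deaths: Deaths := -3 if Rainfall >= 2 else 2 no longer applies, and Deaths = 9.
Grass = 3 if Rainfall >= 6 else 4  [with Rainfall=3]  = 4
Migration = -2Rainfall - Deaths + 2Grass  [with Rainfall=3, Deaths=9, Grass=4]  = -7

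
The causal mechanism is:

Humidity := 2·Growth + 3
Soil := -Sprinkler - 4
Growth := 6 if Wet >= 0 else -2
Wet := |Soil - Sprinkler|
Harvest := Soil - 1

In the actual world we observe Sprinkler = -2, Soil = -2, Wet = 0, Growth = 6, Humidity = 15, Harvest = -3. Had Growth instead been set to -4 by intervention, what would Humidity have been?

-5

Intervening sets Growth = -4 and removes its equation (Growth := 6 if Wet >= 0 else -2).
Humidity = 2·Growth + 3  [with Growth=-4]  = -5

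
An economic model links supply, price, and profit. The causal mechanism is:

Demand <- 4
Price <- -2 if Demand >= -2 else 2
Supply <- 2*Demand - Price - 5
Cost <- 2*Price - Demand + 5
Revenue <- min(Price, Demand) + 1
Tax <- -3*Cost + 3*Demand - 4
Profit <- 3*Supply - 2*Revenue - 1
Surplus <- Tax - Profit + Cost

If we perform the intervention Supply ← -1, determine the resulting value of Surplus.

16

The intervention breaks the incoming arrows to Supply: Supply <- 2*Demand - Price - 5 no longer applies, and Supply = -1.
Price = -2 if Demand >= -2 else 2  [with Demand=4]  = -2
Cost = 2*Price - Demand + 5  [with Price=-2, Demand=4]  = -3
Revenue = min(Price, Demand) + 1  [with Price=-2, Demand=4]  = -1
Tax = -3*Cost + 3*Demand - 4  [with Cost=-3, Demand=4]  = 17
Profit = 3*Supply - 2*Revenue - 1  [with Supply=-1, Revenue=-1]  = -2
Surplus = Tax - Profit + Cost  [with Tax=17, Profit=-2, Cost=-3]  = 16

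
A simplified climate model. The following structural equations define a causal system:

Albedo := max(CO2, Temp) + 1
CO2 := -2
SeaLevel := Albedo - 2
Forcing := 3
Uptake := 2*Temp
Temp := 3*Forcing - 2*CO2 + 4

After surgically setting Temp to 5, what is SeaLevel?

do(Temp=5) replaces the equation Temp := 3*Forcing - 2*CO2 + 4 with the constant Temp = 5.
Albedo = max(CO2, Temp) + 1  [with CO2=-2, Temp=5]  = 6
SeaLevel = Albedo - 2  [with Albedo=6]  = 4

4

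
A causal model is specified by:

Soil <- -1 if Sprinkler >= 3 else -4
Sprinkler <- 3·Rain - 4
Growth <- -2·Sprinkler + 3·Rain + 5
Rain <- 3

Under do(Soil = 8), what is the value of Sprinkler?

5

Under do(Soil=8), the mechanism Soil <- -1 if Sprinkler >= 3 else -4 is discarded; Soil is fixed at 8.
Since Sprinkler is not a descendant of the intervened variable, it is unaffected.
Sprinkler = 3·Rain - 4  [with Rain=3]  = 5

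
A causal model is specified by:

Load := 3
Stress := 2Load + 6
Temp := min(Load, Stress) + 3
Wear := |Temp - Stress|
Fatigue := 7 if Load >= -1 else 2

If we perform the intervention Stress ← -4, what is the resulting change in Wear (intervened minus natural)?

Under do(Stress=-4), the mechanism Stress := 2Load + 6 is discarded; Stress is fixed at -4.
Temp = min(Load, Stress) + 3  [with Load=3, Stress=-4]  = -1
Wear = |Temp - Stress|  [with Temp=-1, Stress=-4]  = 3
Without intervention: Stress = 2Load + 6  [with Load=3]  = 12; Temp = min(Load, Stress) + 3  [with Load=3, Stress=12]  = 6; Wear = |Temp - Stress|  [with Temp=6, Stress=12]  = 6.
Change = 3 − 6 = -3.

-3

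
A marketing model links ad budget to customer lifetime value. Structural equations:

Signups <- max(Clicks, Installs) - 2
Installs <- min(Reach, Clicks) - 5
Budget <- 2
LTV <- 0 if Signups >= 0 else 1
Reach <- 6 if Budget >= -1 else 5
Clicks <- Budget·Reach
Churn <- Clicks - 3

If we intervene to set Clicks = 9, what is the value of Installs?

The intervention breaks the incoming arrows to Clicks: Clicks <- Budget·Reach no longer applies, and Clicks = 9.
Reach = 6 if Budget >= -1 else 5  [with Budget=2]  = 6
Installs = min(Reach, Clicks) - 5  [with Reach=6, Clicks=9]  = 1

1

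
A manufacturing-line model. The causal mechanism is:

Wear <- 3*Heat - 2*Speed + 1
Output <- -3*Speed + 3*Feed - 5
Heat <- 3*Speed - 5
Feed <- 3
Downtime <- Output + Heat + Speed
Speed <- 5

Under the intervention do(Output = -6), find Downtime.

9

The intervention breaks the incoming arrows to Output: Output <- -3*Speed + 3*Feed - 5 no longer applies, and Output = -6.
Heat = 3*Speed - 5  [with Speed=5]  = 10
Downtime = Output + Heat + Speed  [with Output=-6, Heat=10, Speed=5]  = 9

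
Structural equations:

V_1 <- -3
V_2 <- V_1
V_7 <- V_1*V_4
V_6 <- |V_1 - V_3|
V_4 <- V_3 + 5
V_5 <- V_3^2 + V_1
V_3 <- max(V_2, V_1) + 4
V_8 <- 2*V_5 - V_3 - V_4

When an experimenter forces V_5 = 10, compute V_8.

13

do(V_5=10) replaces the equation V_5 <- V_3^2 + V_1 with the constant V_5 = 10.
V_2 = V_1  [with V_1=-3]  = -3
V_3 = max(V_2, V_1) + 4  [with V_2=-3, V_1=-3]  = 1
V_4 = V_3 + 5  [with V_3=1]  = 6
V_8 = 2*V_5 - V_3 - V_4  [with V_5=10, V_3=1, V_4=6]  = 13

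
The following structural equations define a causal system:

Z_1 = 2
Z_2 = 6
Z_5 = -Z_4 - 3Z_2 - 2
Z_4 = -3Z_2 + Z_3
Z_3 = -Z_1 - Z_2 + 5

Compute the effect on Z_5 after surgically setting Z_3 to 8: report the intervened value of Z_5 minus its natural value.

do(Z_3=8) replaces the equation Z_3 = -Z_1 - Z_2 + 5 with the constant Z_3 = 8.
Z_4 = -3Z_2 + Z_3  [with Z_2=6, Z_3=8]  = -10
Z_5 = -Z_4 - 3Z_2 - 2  [with Z_4=-10, Z_2=6]  = -10
Without intervention: Z_3 = -Z_1 - Z_2 + 5  [with Z_1=2, Z_2=6]  = -3; Z_4 = -3Z_2 + Z_3  [with Z_2=6, Z_3=-3]  = -21; Z_5 = -Z_4 - 3Z_2 - 2  [with Z_4=-21, Z_2=6]  = 1.
Change = -10 − 1 = -11.

-11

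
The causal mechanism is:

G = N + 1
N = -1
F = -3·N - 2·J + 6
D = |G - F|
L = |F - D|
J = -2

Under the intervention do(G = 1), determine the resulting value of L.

Under do(G=1), the mechanism G = N + 1 is discarded; G is fixed at 1.
F = -3·N - 2·J + 6  [with N=-1, J=-2]  = 13
D = |G - F|  [with G=1, F=13]  = 12
L = |F - D|  [with F=13, D=12]  = 1

1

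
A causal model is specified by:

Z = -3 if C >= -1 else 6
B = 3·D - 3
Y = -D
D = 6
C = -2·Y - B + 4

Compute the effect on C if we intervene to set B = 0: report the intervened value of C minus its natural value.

15

The intervention breaks the incoming arrows to B: B = 3·D - 3 no longer applies, and B = 0.
Y = -D  [with D=6]  = -6
C = -2·Y - B + 4  [with Y=-6, B=0]  = 16
Without intervention: Y = -D  [with D=6]  = -6; B = 3·D - 3  [with D=6]  = 15; C = -2·Y - B + 4  [with Y=-6, B=15]  = 1.
Change = 16 − 1 = 15.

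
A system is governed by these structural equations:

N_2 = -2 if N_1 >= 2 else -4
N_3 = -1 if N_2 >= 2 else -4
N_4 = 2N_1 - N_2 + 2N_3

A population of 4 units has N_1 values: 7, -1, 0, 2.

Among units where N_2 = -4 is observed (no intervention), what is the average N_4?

-5

Conditioning on N_2=-4 selects the 2 unit(s) with N_1 ∈ {-1, 0}. Their N_4 values: -6, -4. Mean = -5.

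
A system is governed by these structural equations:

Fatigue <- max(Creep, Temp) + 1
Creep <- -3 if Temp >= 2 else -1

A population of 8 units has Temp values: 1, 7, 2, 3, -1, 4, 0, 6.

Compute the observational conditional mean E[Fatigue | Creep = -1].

1

E[Fatigue|Creep=-1] averages over only the 3 units with Creep=-1 (Temp = 1, -1, 0): Fatigue = 2, 0, 1, mean 1.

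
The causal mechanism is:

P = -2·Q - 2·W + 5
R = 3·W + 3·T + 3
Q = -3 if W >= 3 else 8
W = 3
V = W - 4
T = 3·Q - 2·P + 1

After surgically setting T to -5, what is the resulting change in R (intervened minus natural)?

Intervening sets T = -5 and removes its equation (T = 3·Q - 2·P + 1).
R = 3·W + 3·T + 3  [with W=3, T=-5]  = -3
Without intervention: Q = -3 if W >= 3 else 8  [with W=3]  = -3; P = -2·Q - 2·W + 5  [with Q=-3, W=3]  = 5; T = 3·Q - 2·P + 1  [with Q=-3, P=5]  = -18; R = 3·W + 3·T + 3  [with W=3, T=-18]  = -42.
Change = -3 − (-42) = 39.

39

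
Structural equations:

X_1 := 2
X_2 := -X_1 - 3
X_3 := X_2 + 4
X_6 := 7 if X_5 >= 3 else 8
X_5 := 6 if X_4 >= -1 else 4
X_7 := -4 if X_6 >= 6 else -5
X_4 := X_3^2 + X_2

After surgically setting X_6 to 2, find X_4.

do(X_6=2) replaces the equation X_6 := 7 if X_5 >= 3 else 8 with the constant X_6 = 2.
No directed path runs from X_6 to X_4, so X_4 keeps its natural value.
X_2 = -X_1 - 3  [with X_1=2]  = -5
X_3 = X_2 + 4  [with X_2=-5]  = -1
X_4 = X_3^2 + X_2  [with X_3=-1, X_2=-5]  = -4

-4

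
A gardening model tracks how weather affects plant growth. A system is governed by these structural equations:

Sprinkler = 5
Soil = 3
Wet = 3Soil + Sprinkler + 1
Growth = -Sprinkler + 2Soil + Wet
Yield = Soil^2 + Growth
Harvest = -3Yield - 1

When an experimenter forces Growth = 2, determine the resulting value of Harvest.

-34

Under do(Growth=2), the mechanism Growth = -Sprinkler + 2Soil + Wet is discarded; Growth is fixed at 2.
Yield = Soil^2 + Growth  [with Soil=3, Growth=2]  = 11
Harvest = -3Yield - 1  [with Yield=11]  = -34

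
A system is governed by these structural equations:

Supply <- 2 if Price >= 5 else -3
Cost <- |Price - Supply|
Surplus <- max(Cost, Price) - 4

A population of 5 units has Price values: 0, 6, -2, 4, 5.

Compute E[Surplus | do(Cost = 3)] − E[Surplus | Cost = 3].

0.2

Every unit gets Cost=3 under the intervention. Surplus values become -1, 2, -1, 0, 1; E[Surplus|do(Cost=3)] = 0.2.
Observing Cost=3 restricts to units where Cost's equation naturally yields 3: Price ∈ {0, 5}. In that subpopulation Surplus = -1, 1, mean 0.
Difference = 0.2 − 0 = 0.2.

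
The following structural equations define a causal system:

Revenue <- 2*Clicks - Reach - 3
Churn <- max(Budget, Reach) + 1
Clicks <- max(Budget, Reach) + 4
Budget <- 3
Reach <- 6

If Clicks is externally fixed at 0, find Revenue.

do(Clicks=0) replaces the equation Clicks <- max(Budget, Reach) + 4 with the constant Clicks = 0.
Revenue = 2*Clicks - Reach - 3  [with Clicks=0, Reach=6]  = -9

-9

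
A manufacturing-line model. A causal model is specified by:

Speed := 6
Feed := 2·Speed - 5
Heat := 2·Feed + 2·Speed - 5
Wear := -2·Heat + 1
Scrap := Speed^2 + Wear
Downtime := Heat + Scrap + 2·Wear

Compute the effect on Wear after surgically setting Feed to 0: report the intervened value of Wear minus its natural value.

Under do(Feed=0), the mechanism Feed := 2·Speed - 5 is discarded; Feed is fixed at 0.
Heat = 2·Feed + 2·Speed - 5  [with Feed=0, Speed=6]  = 7
Wear = -2·Heat + 1  [with Heat=7]  = -13
Without intervention: Feed = 2·Speed - 5  [with Speed=6]  = 7; Heat = 2·Feed + 2·Speed - 5  [with Feed=7, Speed=6]  = 21; Wear = -2·Heat + 1  [with Heat=21]  = -41.
Change = -13 − (-41) = 28.

28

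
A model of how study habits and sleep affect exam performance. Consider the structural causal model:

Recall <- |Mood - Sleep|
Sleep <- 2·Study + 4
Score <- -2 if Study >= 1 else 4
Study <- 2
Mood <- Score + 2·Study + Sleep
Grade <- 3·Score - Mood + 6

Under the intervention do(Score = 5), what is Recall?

do(Score=5) replaces the equation Score <- -2 if Study >= 1 else 4 with the constant Score = 5.
Sleep = 2·Study + 4  [with Study=2]  = 8
Mood = Score + 2·Study + Sleep  [with Score=5, Study=2, Sleep=8]  = 17
Recall = |Mood - Sleep|  [with Mood=17, Sleep=8]  = 9

9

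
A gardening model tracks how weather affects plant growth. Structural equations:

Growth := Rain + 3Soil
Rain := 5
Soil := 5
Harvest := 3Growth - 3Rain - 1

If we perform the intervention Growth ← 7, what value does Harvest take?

5

The intervention breaks the incoming arrows to Growth: Growth := Rain + 3Soil no longer applies, and Growth = 7.
Harvest = 3Growth - 3Rain - 1  [with Growth=7, Rain=5]  = 5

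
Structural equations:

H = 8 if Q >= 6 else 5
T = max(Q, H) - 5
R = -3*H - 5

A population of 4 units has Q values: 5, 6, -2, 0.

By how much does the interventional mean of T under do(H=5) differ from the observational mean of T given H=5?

The intervention sets H=5 in all 4 units regardless of Q. Recomputing T per unit gives 0, 1, 0, 0; average 0.25.
Conditioning on H=5 selects the 3 unit(s) with Q ∈ {5, -2, 0}. Their T values: 0, 0, 0. Mean = 0.
Difference = 0.25 − 0 = 0.25.

0.25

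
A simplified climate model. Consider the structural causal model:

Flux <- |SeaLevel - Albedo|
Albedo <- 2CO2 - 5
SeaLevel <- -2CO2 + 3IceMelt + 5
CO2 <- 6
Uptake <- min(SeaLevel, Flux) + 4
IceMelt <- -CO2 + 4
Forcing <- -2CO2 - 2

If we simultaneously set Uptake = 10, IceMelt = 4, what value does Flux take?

Setting Uptake = 10, IceMelt = 4 by intervention discards those variables' equations.
Albedo = 2CO2 - 5  [with CO2=6]  = 7
SeaLevel = -2CO2 + 3IceMelt + 5  [with CO2=6, IceMelt=4]  = 5
Flux = |SeaLevel - Albedo|  [with SeaLevel=5, Albedo=7]  = 2

2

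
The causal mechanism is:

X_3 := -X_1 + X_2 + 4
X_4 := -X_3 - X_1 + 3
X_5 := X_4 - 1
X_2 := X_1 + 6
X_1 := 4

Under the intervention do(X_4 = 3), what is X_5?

Intervening sets X_4 = 3 and removes its equation (X_4 := -X_3 - X_1 + 3).
X_5 = X_4 - 1  [with X_4=3]  = 2

2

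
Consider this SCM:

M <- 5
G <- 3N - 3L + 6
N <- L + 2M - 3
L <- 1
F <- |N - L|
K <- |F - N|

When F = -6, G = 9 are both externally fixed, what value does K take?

14

The joint intervention fixes F = -6, G = 9, removing each variable's own equation.
N = L + 2M - 3  [with L=1, M=5]  = 8
K = |F - N|  [with F=-6, N=8]  = 14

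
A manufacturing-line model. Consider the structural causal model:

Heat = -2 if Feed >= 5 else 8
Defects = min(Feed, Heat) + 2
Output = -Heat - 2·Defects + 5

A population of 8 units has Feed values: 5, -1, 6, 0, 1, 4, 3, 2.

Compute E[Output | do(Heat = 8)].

-12

do(Heat=8) breaks Heat's dependence on Feed. With Heat=8 fixed, Output across the units is -17, -5, -19, -7, -9, -15, -13, -11, mean -12.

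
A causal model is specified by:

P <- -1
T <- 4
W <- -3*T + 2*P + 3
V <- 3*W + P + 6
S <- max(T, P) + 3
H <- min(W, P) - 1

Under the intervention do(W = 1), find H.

-2

The intervention breaks the incoming arrows to W: W <- -3*T + 2*P + 3 no longer applies, and W = 1.
H = min(W, P) - 1  [with W=1, P=-1]  = -2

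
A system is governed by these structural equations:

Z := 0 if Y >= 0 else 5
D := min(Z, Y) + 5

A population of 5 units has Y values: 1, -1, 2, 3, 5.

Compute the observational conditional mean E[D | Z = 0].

Conditioning on Z=0 selects the 4 unit(s) with Y ∈ {1, 2, 3, 5}. Their D values: 5, 5, 5, 5. Mean = 5.

5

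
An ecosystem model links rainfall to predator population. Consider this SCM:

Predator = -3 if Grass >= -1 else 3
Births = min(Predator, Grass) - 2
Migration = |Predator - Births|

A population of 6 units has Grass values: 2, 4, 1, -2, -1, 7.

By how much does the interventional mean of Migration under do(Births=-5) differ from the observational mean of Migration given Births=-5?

1

Under do(Births=-5), Births's equation is replaced by Births=-5 for every unit. Per-unit Migration: 2, 2, 2, 8, 2, 2. Mean = 3.
Conditioning on Births=-5 selects the 5 unit(s) with Grass ∈ {2, 4, 1, -1, 7}. Their Migration values: 2, 2, 2, 2, 2. Mean = 2.
Difference = 3 − 2 = 1.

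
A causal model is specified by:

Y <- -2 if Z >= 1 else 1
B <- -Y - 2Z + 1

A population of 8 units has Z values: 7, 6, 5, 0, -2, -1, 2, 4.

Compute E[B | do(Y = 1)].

Under do(Y=1), Y's equation is replaced by Y=1 for every unit. Per-unit B: -14, -12, -10, 0, 4, 2, -4, -8. Mean = -5.25.

-5.25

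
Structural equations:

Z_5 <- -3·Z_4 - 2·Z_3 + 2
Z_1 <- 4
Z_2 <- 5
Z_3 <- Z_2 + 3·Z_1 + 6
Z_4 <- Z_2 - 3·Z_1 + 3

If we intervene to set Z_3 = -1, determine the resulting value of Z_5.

do(Z_3=-1) replaces the equation Z_3 <- Z_2 + 3·Z_1 + 6 with the constant Z_3 = -1.
Z_4 = Z_2 - 3·Z_1 + 3  [with Z_2=5, Z_1=4]  = -4
Z_5 = -3·Z_4 - 2·Z_3 + 2  [with Z_4=-4, Z_3=-1]  = 16

16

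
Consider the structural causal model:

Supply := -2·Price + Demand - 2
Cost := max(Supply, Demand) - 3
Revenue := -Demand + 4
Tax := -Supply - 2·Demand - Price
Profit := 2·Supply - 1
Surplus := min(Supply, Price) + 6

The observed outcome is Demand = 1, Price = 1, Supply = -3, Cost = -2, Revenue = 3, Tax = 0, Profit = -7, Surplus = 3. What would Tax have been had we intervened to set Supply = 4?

The intervention breaks the incoming arrows to Supply: Supply := -2·Price + Demand - 2 no longer applies, and Supply = 4.
Tax = -Supply - 2·Demand - Price  [with Supply=4, Demand=1, Price=1]  = -7

-7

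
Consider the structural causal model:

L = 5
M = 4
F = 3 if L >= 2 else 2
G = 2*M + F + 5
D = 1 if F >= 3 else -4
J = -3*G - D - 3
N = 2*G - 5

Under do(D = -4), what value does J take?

-47

The intervention breaks the incoming arrows to D: D = 1 if F >= 3 else -4 no longer applies, and D = -4.
F = 3 if L >= 2 else 2  [with L=5]  = 3
G = 2*M + F + 5  [with M=4, F=3]  = 16
J = -3*G - D - 3  [with G=16, D=-4]  = -47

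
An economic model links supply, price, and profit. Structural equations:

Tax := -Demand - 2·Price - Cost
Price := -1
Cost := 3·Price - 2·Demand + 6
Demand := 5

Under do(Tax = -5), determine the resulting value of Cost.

Under do(Tax=-5), the mechanism Tax := -Demand - 2·Price - Cost is discarded; Tax is fixed at -5.
Since Cost is not a descendant of the intervened variable, it is unaffected.
Cost = 3·Price - 2·Demand + 6  [with Price=-1, Demand=5]  = -7

-7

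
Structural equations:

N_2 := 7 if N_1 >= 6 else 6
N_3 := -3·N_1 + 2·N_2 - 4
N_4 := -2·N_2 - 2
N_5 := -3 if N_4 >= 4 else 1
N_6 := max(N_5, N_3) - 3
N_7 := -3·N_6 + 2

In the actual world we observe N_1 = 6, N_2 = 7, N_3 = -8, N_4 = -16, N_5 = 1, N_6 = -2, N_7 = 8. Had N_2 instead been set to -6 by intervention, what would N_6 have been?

-6

Under do(N_2=-6), the mechanism N_2 := 7 if N_1 >= 6 else 6 is discarded; N_2 is fixed at -6.
N_3 = -3·N_1 + 2·N_2 - 4  [with N_1=6, N_2=-6]  = -34
N_4 = -2·N_2 - 2  [with N_2=-6]  = 10
N_5 = -3 if N_4 >= 4 else 1  [with N_4=10]  = -3
N_6 = max(N_5, N_3) - 3  [with N_5=-3, N_3=-34]  = -6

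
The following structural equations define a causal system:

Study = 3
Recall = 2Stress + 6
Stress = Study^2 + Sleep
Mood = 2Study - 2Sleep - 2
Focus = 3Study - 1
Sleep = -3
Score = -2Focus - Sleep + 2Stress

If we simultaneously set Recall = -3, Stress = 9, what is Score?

5

Under do(Recall = -3, Stress = 9), each intervened variable's structural equation is replaced by its fixed value.
Focus = 3Study - 1  [with Study=3]  = 8
Score = -2Focus - Sleep + 2Stress  [with Focus=8, Sleep=-3, Stress=9]  = 5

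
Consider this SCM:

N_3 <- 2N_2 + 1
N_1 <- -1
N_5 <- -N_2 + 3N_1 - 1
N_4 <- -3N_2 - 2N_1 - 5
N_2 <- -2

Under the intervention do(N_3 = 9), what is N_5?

do(N_3=9) replaces the equation N_3 <- 2N_2 + 1 with the constant N_3 = 9.
N_5 is not downstream of the intervention, so its value is determined by the original equations.
N_5 = -N_2 + 3N_1 - 1  [with N_2=-2, N_1=-1]  = -2

-2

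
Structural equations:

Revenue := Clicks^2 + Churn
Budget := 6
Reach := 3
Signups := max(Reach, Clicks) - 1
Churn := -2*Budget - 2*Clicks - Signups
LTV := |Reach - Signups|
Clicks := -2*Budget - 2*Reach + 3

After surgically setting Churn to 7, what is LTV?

1

Under do(Churn=7), the mechanism Churn := -2*Budget - 2*Clicks - Signups is discarded; Churn is fixed at 7.
Since LTV is not a descendant of the intervened variable, it is unaffected.
Clicks = -2*Budget - 2*Reach + 3  [with Budget=6, Reach=3]  = -15
Signups = max(Reach, Clicks) - 1  [with Reach=3, Clicks=-15]  = 2
LTV = |Reach - Signups|  [with Reach=3, Signups=2]  = 1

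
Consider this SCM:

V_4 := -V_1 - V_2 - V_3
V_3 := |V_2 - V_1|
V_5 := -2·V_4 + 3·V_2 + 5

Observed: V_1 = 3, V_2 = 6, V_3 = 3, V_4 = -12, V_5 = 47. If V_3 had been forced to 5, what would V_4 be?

-14

The intervention breaks the incoming arrows to V_3: V_3 := |V_2 - V_1| no longer applies, and V_3 = 5.
V_4 = -V_1 - V_2 - V_3  [with V_1=3, V_2=6, V_3=5]  = -14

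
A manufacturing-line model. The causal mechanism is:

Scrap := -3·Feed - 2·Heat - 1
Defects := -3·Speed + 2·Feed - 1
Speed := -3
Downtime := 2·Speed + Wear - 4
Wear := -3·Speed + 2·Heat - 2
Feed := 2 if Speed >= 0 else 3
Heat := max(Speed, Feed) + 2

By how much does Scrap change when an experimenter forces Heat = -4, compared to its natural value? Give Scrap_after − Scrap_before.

18

The intervention breaks the incoming arrows to Heat: Heat := max(Speed, Feed) + 2 no longer applies, and Heat = -4.
Feed = 2 if Speed >= 0 else 3  [with Speed=-3]  = 3
Scrap = -3·Feed - 2·Heat - 1  [with Feed=3, Heat=-4]  = -2
Without intervention: Feed = 2 if Speed >= 0 else 3  [with Speed=-3]  = 3; Heat = max(Speed, Feed) + 2  [with Speed=-3, Feed=3]  = 5; Scrap = -3·Feed - 2·Heat - 1  [with Feed=3, Heat=5]  = -20.
Change = -2 − (-20) = 18.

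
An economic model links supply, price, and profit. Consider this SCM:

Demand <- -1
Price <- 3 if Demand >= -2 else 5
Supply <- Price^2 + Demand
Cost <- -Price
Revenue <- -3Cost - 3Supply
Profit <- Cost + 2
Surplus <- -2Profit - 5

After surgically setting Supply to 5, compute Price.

Under do(Supply=5), the mechanism Supply <- Price^2 + Demand is discarded; Supply is fixed at 5.
Since Price is not a descendant of the intervened variable, it is unaffected.
Price = 3 if Demand >= -2 else 5  [with Demand=-1]  = 3

3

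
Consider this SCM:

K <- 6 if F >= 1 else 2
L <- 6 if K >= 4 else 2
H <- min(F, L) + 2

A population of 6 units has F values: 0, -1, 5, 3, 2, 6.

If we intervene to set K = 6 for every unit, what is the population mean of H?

4.5

The intervention sets K=6 in all 6 units regardless of F. Recomputing H per unit gives 2, 1, 7, 5, 4, 8; average 4.5.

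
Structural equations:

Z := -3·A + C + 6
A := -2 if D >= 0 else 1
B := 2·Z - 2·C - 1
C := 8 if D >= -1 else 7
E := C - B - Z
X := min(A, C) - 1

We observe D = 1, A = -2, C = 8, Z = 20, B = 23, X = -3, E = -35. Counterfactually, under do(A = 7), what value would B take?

-31

do(A=7) replaces the equation A := -2 if D >= 0 else 1 with the constant A = 7.
C = 8 if D >= -1 else 7  [with D=1]  = 8
Z = -3·A + C + 6  [with A=7, C=8]  = -7
B = 2·Z - 2·C - 1  [with Z=-7, C=8]  = -31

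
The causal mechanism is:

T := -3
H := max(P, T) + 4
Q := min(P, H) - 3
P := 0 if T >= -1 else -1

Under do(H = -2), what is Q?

The intervention breaks the incoming arrows to H: H := max(P, T) + 4 no longer applies, and H = -2.
P = 0 if T >= -1 else -1  [with T=-3]  = -1
Q = min(P, H) - 3  [with P=-1, H=-2]  = -5

-5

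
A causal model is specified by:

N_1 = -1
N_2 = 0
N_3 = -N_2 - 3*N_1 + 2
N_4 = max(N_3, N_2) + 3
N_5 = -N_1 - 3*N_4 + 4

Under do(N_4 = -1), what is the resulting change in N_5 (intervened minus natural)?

27

Intervening sets N_4 = -1 and removes its equation (N_4 = max(N_3, N_2) + 3).
N_5 = -N_1 - 3*N_4 + 4  [with N_1=-1, N_4=-1]  = 8
Without intervention: N_3 = -N_2 - 3*N_1 + 2  [with N_2=0, N_1=-1]  = 5; N_4 = max(N_3, N_2) + 3  [with N_3=5, N_2=0]  = 8; N_5 = -N_1 - 3*N_4 + 4  [with N_1=-1, N_4=8]  = -19.
Change = 8 − (-19) = 27.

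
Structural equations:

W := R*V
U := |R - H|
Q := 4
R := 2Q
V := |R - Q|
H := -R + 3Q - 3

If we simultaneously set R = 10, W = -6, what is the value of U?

Setting R = 10, W = -6 by intervention discards those variables' equations.
H = -R + 3Q - 3  [with R=10, Q=4]  = -1
U = |R - H|  [with R=10, H=-1]  = 11

11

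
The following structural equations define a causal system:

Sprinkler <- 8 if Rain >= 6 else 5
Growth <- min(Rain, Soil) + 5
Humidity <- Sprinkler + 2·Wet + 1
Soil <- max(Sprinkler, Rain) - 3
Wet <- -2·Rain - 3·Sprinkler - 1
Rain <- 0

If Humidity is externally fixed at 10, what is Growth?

5

do(Humidity=10) replaces the equation Humidity <- Sprinkler + 2·Wet + 1 with the constant Humidity = 10.
Since Growth is not a descendant of the intervened variable, it is unaffected.
Sprinkler = 8 if Rain >= 6 else 5  [with Rain=0]  = 5
Soil = max(Sprinkler, Rain) - 3  [with Sprinkler=5, Rain=0]  = 2
Growth = min(Rain, Soil) + 5  [with Rain=0, Soil=2]  = 5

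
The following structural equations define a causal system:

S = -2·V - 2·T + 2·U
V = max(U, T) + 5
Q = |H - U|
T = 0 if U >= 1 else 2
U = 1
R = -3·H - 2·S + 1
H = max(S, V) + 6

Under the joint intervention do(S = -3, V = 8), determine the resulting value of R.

-35

The joint intervention fixes S = -3, V = 8, removing each variable's own equation.
H = max(S, V) + 6  [with S=-3, V=8]  = 14
R = -3·H - 2·S + 1  [with H=14, S=-3]  = -35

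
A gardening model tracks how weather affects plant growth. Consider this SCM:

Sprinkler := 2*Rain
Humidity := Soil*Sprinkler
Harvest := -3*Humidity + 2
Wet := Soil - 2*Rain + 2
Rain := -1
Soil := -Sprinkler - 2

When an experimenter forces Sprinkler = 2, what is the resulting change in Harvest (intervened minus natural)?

Under do(Sprinkler=2), the mechanism Sprinkler := 2*Rain is discarded; Sprinkler is fixed at 2.
Soil = -Sprinkler - 2  [with Sprinkler=2]  = -4
Humidity = Soil*Sprinkler  [with Soil=-4, Sprinkler=2]  = -8
Harvest = -3*Humidity + 2  [with Humidity=-8]  = 26
Without intervention: Sprinkler = 2*Rain  [with Rain=-1]  = -2; Soil = -Sprinkler - 2  [with Sprinkler=-2]  = 0; Humidity = Soil*Sprinkler  [with Soil=0, Sprinkler=-2]  = 0; Harvest = -3*Humidity + 2  [with Humidity=0]  = 2.
Change = 26 − 2 = 24.

24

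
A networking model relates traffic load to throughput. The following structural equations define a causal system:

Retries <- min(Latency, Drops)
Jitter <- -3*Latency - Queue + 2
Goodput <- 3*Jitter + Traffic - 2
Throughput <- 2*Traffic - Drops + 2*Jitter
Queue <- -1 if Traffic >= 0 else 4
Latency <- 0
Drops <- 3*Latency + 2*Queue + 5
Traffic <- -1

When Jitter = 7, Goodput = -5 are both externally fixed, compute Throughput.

-1

Under do(Jitter = 7, Goodput = -5), each intervened variable's structural equation is replaced by its fixed value.
Queue = -1 if Traffic >= 0 else 4  [with Traffic=-1]  = 4
Drops = 3*Latency + 2*Queue + 5  [with Latency=0, Queue=4]  = 13
Throughput = 2*Traffic - Drops + 2*Jitter  [with Traffic=-1, Drops=13, Jitter=7]  = -1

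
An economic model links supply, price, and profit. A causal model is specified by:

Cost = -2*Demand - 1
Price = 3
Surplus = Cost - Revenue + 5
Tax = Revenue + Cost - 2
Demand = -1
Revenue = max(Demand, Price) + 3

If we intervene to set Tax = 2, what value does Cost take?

1

do(Tax=2) replaces the equation Tax = Revenue + Cost - 2 with the constant Tax = 2.
Cost is not downstream of the intervention, so its value is determined by the original equations.
Cost = -2*Demand - 1  [with Demand=-1]  = 1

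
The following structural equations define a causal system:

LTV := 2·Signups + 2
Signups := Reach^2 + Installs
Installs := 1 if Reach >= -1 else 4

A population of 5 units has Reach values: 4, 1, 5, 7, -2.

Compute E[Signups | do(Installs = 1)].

20

Every unit gets Installs=1 under the intervention. Signups values become 17, 2, 26, 50, 5; E[Signups|do(Installs=1)] = 20.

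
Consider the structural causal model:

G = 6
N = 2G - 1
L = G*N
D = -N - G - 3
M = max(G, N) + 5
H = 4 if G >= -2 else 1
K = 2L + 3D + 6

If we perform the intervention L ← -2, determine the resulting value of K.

The intervention breaks the incoming arrows to L: L = G*N no longer applies, and L = -2.
N = 2G - 1  [with G=6]  = 11
D = -N - G - 3  [with N=11, G=6]  = -20
K = 2L + 3D + 6  [with L=-2, D=-20]  = -58

-58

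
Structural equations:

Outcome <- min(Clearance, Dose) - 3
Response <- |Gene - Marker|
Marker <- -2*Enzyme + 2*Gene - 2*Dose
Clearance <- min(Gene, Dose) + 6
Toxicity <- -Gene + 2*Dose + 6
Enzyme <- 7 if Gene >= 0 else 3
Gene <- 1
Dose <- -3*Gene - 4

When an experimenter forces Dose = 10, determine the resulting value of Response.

33

do(Dose=10) replaces the equation Dose <- -3*Gene - 4 with the constant Dose = 10.
Enzyme = 7 if Gene >= 0 else 3  [with Gene=1]  = 7
Marker = -2*Enzyme + 2*Gene - 2*Dose  [with Enzyme=7, Gene=1, Dose=10]  = -32
Response = |Gene - Marker|  [with Gene=1, Marker=-32]  = 33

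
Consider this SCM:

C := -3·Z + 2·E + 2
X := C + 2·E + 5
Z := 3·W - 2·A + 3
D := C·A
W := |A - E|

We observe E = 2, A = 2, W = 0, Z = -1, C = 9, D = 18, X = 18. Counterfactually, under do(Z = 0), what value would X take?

The intervention breaks the incoming arrows to Z: Z := 3·W - 2·A + 3 no longer applies, and Z = 0.
C = -3·Z + 2·E + 2  [with Z=0, E=2]  = 6
X = C + 2·E + 5  [with C=6, E=2]  = 15

15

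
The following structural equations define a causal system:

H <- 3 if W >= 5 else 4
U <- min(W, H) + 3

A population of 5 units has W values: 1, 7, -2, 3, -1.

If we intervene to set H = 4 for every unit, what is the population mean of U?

Under do(H=4), H's equation is replaced by H=4 for every unit. Per-unit U: 4, 7, 1, 6, 2. Mean = 4.

4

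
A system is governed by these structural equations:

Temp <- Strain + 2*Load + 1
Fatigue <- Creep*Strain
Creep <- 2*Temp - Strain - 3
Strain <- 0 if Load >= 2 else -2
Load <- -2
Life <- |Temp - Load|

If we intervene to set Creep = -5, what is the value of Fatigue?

10

Intervening sets Creep = -5 and removes its equation (Creep <- 2*Temp - Strain - 3).
Strain = 0 if Load >= 2 else -2  [with Load=-2]  = -2
Fatigue = Creep*Strain  [with Creep=-5, Strain=-2]  = 10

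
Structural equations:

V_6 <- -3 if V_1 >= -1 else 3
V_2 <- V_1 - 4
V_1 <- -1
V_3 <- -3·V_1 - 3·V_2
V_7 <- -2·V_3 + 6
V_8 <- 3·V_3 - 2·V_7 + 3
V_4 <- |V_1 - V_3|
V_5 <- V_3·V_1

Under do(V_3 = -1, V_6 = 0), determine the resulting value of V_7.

Under do(V_3 = -1, V_6 = 0), each intervened variable's structural equation is replaced by its fixed value.
V_7 = -2·V_3 + 6  [with V_3=-1]  = 8

8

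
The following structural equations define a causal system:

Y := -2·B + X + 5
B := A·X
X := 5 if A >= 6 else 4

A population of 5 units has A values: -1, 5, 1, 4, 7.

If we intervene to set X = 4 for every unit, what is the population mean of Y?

-16.6

Under do(X=4), X's equation is replaced by X=4 for every unit. Per-unit Y: 17, -31, 1, -23, -47. Mean = -16.6.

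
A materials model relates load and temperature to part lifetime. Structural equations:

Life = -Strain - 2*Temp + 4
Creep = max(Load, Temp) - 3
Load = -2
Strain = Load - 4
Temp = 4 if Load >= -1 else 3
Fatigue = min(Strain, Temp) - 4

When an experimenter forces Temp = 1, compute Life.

The intervention breaks the incoming arrows to Temp: Temp = 4 if Load >= -1 else 3 no longer applies, and Temp = 1.
Strain = Load - 4  [with Load=-2]  = -6
Life = -Strain - 2*Temp + 4  [with Strain=-6, Temp=1]  = 8

8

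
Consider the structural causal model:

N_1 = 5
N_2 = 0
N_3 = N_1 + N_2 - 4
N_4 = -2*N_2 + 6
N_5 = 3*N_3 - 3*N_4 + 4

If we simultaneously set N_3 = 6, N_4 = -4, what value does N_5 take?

Setting N_3 = 6, N_4 = -4 by intervention discards those variables' equations.
N_5 = 3*N_3 - 3*N_4 + 4  [with N_3=6, N_4=-4]  = 34

34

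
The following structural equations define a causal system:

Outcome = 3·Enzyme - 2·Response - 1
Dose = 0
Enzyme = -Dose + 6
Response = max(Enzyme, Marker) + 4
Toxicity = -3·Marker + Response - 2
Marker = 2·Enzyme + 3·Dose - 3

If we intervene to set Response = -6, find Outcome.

Under do(Response=-6), the mechanism Response = max(Enzyme, Marker) + 4 is discarded; Response is fixed at -6.
Enzyme = -Dose + 6  [with Dose=0]  = 6
Outcome = 3·Enzyme - 2·Response - 1  [with Enzyme=6, Response=-6]  = 29

29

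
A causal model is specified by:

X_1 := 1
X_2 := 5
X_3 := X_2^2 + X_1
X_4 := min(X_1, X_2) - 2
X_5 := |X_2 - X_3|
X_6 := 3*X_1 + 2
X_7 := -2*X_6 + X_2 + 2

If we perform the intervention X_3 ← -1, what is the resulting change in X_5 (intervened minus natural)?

-15

do(X_3=-1) replaces the equation X_3 := X_2^2 + X_1 with the constant X_3 = -1.
X_5 = |X_2 - X_3|  [with X_2=5, X_3=-1]  = 6
Without intervention: X_3 = X_2^2 + X_1  [with X_2=5, X_1=1]  = 26; X_5 = |X_2 - X_3|  [with X_2=5, X_3=26]  = 21.
Change = 6 − 21 = -15.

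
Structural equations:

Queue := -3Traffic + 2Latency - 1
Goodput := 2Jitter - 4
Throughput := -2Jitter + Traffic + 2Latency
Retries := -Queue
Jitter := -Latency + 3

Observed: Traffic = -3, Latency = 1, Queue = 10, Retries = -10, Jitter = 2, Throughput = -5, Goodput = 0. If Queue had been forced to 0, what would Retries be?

0

The intervention breaks the incoming arrows to Queue: Queue := -3Traffic + 2Latency - 1 no longer applies, and Queue = 0.
Retries = -Queue  [with Queue=0]  = 0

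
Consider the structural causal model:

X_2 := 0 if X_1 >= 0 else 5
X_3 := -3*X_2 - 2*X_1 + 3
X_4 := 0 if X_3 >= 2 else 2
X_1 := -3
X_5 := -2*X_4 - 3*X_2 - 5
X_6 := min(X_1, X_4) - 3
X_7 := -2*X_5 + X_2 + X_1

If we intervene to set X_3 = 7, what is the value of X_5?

-20

do(X_3=7) replaces the equation X_3 := -3*X_2 - 2*X_1 + 3 with the constant X_3 = 7.
X_2 = 0 if X_1 >= 0 else 5  [with X_1=-3]  = 5
X_4 = 0 if X_3 >= 2 else 2  [with X_3=7]  = 0
X_5 = -2*X_4 - 3*X_2 - 5  [with X_4=0, X_2=5]  = -20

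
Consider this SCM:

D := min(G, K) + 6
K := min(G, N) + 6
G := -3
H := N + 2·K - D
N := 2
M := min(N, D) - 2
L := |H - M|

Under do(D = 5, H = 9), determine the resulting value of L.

9

Setting D = 5, H = 9 by intervention discards those variables' equations.
M = min(N, D) - 2  [with N=2, D=5]  = 0
L = |H - M|  [with H=9, M=0]  = 9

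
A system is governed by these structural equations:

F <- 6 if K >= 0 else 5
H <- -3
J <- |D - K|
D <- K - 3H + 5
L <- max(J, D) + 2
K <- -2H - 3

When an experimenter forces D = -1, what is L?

6

Under do(D=-1), the mechanism D <- K - 3H + 5 is discarded; D is fixed at -1.
K = -2H - 3  [with H=-3]  = 3
J = |D - K|  [with D=-1, K=3]  = 4
L = max(J, D) + 2  [with J=4, D=-1]  = 6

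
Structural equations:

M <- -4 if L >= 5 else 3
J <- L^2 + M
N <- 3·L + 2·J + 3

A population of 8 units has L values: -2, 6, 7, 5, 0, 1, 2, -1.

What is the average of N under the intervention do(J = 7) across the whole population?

23.75

Every unit gets J=7 under the intervention. N values become 11, 35, 38, 32, 17, 20, 23, 14; E[N|do(J=7)] = 23.75.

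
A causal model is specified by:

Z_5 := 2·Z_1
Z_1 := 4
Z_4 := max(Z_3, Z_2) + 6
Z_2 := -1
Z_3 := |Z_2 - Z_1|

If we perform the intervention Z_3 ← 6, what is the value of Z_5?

do(Z_3=6) replaces the equation Z_3 := |Z_2 - Z_1| with the constant Z_3 = 6.
Z_5 is not downstream of the intervention, so its value is determined by the original equations.
Z_5 = 2·Z_1  [with Z_1=4]  = 8

8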